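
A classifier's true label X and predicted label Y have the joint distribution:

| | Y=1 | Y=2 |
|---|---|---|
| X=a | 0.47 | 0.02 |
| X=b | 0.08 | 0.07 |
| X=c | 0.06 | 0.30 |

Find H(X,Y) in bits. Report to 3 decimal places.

1.950 bits

H(X,Y) = −Σ p(x,y)·log₂ p(x,y) over all 6 cells.
  cell (a,1): −0.47·log₂0.47 = 0.5120
  cell (a,2): −0.02·log₂0.02 = 0.1129
  cell (b,1): −0.08·log₂0.08 = 0.2915
  cell (b,2): −0.07·log₂0.07 = 0.2686
  cell (c,1): −0.06·log₂0.06 = 0.2435
  cell (c,2): −0.30·log₂0.30 = 0.5211
Sum = 1.950 bits.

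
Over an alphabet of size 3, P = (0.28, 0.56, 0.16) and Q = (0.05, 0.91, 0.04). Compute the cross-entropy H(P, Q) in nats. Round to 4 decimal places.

1.4066 nats

H(P,Q) = −Σ p·ln q.
  −0.28·ln(0.05) = 0.83881
  −0.56·ln(0.91) = 0.05281
  −0.16·ln(0.04) = 0.51502
H(P,Q) = 1.4066 nats.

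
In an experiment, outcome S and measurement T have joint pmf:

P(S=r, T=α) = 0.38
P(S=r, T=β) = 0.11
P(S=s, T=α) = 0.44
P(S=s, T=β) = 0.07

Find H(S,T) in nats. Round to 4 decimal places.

H(S,T) = −Σ p(x,y)·ln p(x,y) over all 4 cells.
  cell (r,α): −0.38·ln0.38 = 0.36768
  cell (r,β): −0.11·ln0.11 = 0.24280
  cell (s,α): −0.44·ln0.44 = 0.36123
  cell (s,β): −0.07·ln0.07 = 0.18615
Sum = 1.1579 nats.

1.1579 nats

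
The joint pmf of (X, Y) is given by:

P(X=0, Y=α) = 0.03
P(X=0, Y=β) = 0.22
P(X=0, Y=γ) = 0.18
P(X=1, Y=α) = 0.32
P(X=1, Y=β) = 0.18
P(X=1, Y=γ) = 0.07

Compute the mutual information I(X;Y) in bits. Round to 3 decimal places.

0.227 bits

Marginals: p(X) = (0.4300, 0.5700), p(Y) = (0.3500, 0.4000, 0.2500).
I(X;Y) = Σ p(x,y)·log₂[p(x,y)/(p(x)p(y))].
  (0,α): 0.03·log₂(0.1993) = -0.0698
  (0,β): 0.22·log₂(1.2791) = 0.0781
  (0,γ): 0.18·log₂(1.6744) = 0.1339
  (1,α): 0.32·log₂(1.6040) = 0.2181
  (1,β): 0.18·log₂(0.7895) = -0.0614
  (1,γ): 0.07·log₂(0.4912) = -0.0718
Sum = 0.227 bits.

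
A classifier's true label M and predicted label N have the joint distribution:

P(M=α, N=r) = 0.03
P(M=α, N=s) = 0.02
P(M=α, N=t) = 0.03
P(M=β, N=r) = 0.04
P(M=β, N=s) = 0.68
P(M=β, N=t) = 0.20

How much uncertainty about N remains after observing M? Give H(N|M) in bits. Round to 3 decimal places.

Chain rule: H(N|M) = H(M,N) − H(M).
Marginals: p(M) = (0.0800, 0.9200), p(N) = (0.0700, 0.7000, 0.2300).
H(M,N) = 1.4449 bits; H(M) = 0.4022 bits.
H(N|M) = 1.4449 − 0.4022 = 1.043 bits.

1.043 bits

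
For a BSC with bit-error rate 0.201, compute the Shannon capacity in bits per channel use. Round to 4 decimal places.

Binary symmetric channel: C = 1 − h₂(ε) where h₂ is the binary entropy function.
h₂(0.201) = −0.201·log₂0.201 − 0.799·log₂0.799 = 0.7239.
C = 1 − 0.7239 = 0.2761 bits per channel use.

0.2761 bits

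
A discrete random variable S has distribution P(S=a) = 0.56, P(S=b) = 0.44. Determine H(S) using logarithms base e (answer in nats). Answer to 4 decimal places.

H(S) = −Σ p·ln p.
  −(0.56)·ln(0.56) = 0.32470
  −(0.44)·ln(0.44) = 0.36123
Sum: 0.32470 + 0.36123 = 0.6859 nats.

0.6859 nats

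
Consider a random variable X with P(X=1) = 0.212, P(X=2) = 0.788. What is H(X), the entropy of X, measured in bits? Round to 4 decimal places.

0.7453 bits

H(X) = −Σ p·log₂ p.
  −(0.212)·log₂(0.212) = 0.47443
  −(0.788)·log₂(0.788) = 0.27086
Sum: 0.47443 + 0.27086 = 0.7453 bits.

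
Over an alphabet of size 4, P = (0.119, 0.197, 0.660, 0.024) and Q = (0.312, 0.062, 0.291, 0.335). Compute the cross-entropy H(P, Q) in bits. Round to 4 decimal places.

2.2035 bits

H(P,Q) = −Σ p·log₂ q.
  −0.119·log₂(0.312) = 0.19997
  −0.197·log₂(0.062) = 0.79028
  −0.660·log₂(0.291) = 1.17540
  −0.024·log₂(0.335) = 0.03787
H(P,Q) = 2.2035 bits.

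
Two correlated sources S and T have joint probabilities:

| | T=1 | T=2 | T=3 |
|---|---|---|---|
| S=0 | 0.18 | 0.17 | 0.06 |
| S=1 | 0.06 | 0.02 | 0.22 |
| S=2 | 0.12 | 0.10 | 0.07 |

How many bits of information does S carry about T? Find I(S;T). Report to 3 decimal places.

Marginals: p(S) = (0.4100, 0.3000, 0.2900), p(T) = (0.3600, 0.2900, 0.3500).
I(S;T) = H(S) + H(T) − H(S,T).
H(S) = 1.5664, H(T) = 1.5786, H(S,T) = 2.9282.
I(S;T) = 1.5664 + 1.5786 − 2.9282 = 0.217 bits.

0.217 bits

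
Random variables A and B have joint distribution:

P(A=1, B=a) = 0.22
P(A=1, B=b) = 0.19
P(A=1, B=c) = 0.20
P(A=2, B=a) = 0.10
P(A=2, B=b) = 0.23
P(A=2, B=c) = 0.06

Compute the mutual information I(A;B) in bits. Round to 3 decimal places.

0.058 bits

Marginals: p(A) = (0.6100, 0.3900), p(B) = (0.3200, 0.4200, 0.2600).
I(A;B) = Σ p(x,y)·log₂[p(x,y)/(p(x)p(y))].
  (1,a): 0.22·log₂(1.1270) = 0.0380
  (1,b): 0.19·log₂(0.7416) = -0.0819
  (1,c): 0.20·log₂(1.2610) = 0.0669
  (2,a): 0.10·log₂(0.8013) = -0.0320
  (2,b): 0.23·log₂(1.4042) = 0.1126
  (2,c): 0.06·log₂(0.5917) = -0.0454
Sum = 0.058 bits.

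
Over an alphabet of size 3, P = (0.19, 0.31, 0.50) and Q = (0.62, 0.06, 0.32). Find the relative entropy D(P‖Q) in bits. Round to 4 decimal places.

D(P‖Q) = Σ p·log₂(p/q).
  0.19·log₂(0.19/0.62) = -0.32419
  0.31·log₂(0.31/0.06) = 0.73446
  0.50·log₂(0.50/0.32) = 0.32193
D(P‖Q) = 0.7322 bits.

0.7322 bits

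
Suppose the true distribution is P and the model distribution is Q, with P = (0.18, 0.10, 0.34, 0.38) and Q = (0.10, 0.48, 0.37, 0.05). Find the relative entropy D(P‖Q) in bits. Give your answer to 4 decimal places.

D(P‖Q) = Σ p·log₂(p/q).
  0.18·log₂(0.18/0.10) = 0.15264
  0.10·log₂(0.10/0.48) = -0.22630
  0.34·log₂(0.34/0.37) = -0.04148
  0.38·log₂(0.38/0.05) = 1.11188
D(P‖Q) = 0.9967 bits.

0.9967 bits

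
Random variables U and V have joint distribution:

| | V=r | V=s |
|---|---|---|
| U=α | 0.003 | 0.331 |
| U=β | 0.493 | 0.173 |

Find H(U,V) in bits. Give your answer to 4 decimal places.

H(U,V) = −Σ p(x,y)·log₂ p(x,y) over all 4 cells.
  cell (α,r): −0.003·log₂0.003 = 0.02514
  cell (α,s): −0.331·log₂0.331 = 0.52798
  cell (β,r): −0.493·log₂0.493 = 0.50303
  cell (β,s): −0.173·log₂0.173 = 0.43789
Sum = 1.4940 bits.

1.4940 bits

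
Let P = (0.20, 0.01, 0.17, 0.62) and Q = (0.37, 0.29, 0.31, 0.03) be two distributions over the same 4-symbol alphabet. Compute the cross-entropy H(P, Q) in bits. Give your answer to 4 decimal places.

H(P,Q) = −Σ p·log₂ q.
  −0.20·log₂(0.37) = 0.28688
  −0.01·log₂(0.29) = 0.01786
  −0.17·log₂(0.31) = 0.28724
  −0.62·log₂(0.03) = 3.13651
H(P,Q) = 3.7285 bits.

3.7285 bits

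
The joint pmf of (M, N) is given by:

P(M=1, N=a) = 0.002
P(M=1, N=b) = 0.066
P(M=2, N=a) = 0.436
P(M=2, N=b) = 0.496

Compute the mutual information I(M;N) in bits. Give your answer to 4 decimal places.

Marginals: p(M) = (0.0680, 0.9320), p(N) = (0.4380, 0.5620).
I(M;N) = Σ p(x,y)·log₂[p(x,y)/(p(x)p(y))].
  (1,a): 0.002·log₂(0.0672) = -0.00779
  (1,b): 0.066·log₂(1.7270) = 0.05203
  (2,a): 0.436·log₂(1.0681) = 0.04142
  (2,b): 0.496·log₂(0.9470) = -0.03900
Sum = 0.0467 bits.

0.0467 bits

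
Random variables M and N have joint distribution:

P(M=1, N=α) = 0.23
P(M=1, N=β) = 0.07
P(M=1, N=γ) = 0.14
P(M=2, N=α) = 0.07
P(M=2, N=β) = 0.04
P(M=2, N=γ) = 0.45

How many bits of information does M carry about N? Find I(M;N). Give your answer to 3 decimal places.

0.184 bits

Marginals: p(M) = (0.4400, 0.5600), p(N) = (0.3000, 0.1100, 0.5900).
I(M;N) = Σ p(x,y)·log₂[p(x,y)/(p(x)p(y))].
  (1,α): 0.23·log₂(1.7424) = 0.1843
  (1,β): 0.07·log₂(1.4463) = 0.0373
  (1,γ): 0.14·log₂(0.5393) = -0.1247
  (2,α): 0.07·log₂(0.4167) = -0.0884
  (2,β): 0.04·log₂(0.6494) = -0.0249
  (2,γ): 0.45·log₂(1.3620) = 0.2006
Sum = 0.184 bits.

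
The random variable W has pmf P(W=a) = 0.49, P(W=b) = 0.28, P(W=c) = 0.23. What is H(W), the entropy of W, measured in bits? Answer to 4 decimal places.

1.5062 bits

H(W) = −Σ p·log₂ p.
  −(0.49)·log₂(0.49) = 0.50428
  −(0.28)·log₂(0.28) = 0.51422
  −(0.23)·log₂(0.23) = 0.48767
Sum: 0.50428 + 0.51422 + 0.48767 = 1.5062 bits.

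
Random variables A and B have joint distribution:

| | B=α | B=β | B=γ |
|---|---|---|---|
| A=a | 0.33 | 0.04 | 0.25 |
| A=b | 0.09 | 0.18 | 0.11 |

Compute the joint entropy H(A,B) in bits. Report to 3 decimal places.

H(A,B) = −Σ p(x,y)·log₂ p(x,y) over all 6 cells.
  cell (a,α): −0.33·log₂0.33 = 0.5278
  cell (a,β): −0.04·log₂0.04 = 0.1858
  cell (a,γ): −0.25·log₂0.25 = 0.5000
  cell (b,α): −0.09·log₂0.09 = 0.3127
  cell (b,β): −0.18·log₂0.18 = 0.4453
  cell (b,γ): −0.11·log₂0.11 = 0.3503
Sum = 2.322 bits.

2.322 bits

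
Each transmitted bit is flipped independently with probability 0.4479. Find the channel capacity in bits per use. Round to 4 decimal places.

0.0078 bits

Binary symmetric channel: C = 1 − h₂(ε) where h₂ is the binary entropy function.
h₂(0.4479) = −0.4479·log₂0.4479 − 0.5521·log₂0.5521 = 0.9922.
C = 1 − 0.9922 = 0.0078 bits per channel use.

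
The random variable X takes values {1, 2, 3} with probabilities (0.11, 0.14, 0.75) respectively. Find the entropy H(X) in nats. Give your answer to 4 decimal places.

0.7338 nats

H(X) = −Σ p·ln p.
  −(0.11)·ln(0.11) = 0.24280
  −(0.14)·ln(0.14) = 0.27526
  −(0.75)·ln(0.75) = 0.21576
Sum: 0.24280 + 0.27526 + 0.21576 = 0.7338 nats.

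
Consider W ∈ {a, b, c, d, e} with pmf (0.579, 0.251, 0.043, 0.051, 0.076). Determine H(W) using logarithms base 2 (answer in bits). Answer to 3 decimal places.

1.654 bits

H(W) = −Σ p·log₂ p.
  −(0.579)·log₂(0.579) = 0.4565
  −(0.251)·log₂(0.251) = 0.5006
  −(0.043)·log₂(0.043) = 0.1952
  −(0.051)·log₂(0.051) = 0.2190
  −(0.076)·log₂(0.076) = 0.2826
Sum: 0.4565 + 0.5006 + 0.1952 + 0.2190 + 0.2826 = 1.654 bits.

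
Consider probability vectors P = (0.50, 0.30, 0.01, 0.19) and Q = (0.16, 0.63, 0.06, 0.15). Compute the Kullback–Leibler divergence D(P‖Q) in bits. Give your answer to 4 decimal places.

D(P‖Q) = Σ p·log₂(p/q).
  0.50·log₂(0.50/0.16) = 0.82193
  0.30·log₂(0.30/0.63) = -0.32112
  0.01·log₂(0.01/0.06) = -0.02585
  0.19·log₂(0.19/0.15) = 0.06480
D(P‖Q) = 0.5398 bits.

0.5398 bits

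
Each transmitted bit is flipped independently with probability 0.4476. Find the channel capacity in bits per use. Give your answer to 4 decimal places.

0.0079 bits

Binary symmetric channel: C = 1 − h₂(ε) where h₂ is the binary entropy function.
h₂(0.4476) = −0.4476·log₂0.4476 − 0.5524·log₂0.5524 = 0.9921.
C = 1 − 0.9921 = 0.0079 bits per channel use.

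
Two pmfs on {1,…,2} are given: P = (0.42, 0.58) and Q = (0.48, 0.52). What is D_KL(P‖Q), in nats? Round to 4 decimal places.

0.0073 nats

D(P‖Q) = Σ p·ln(p/q).
  0.42·ln(0.42/0.48) = -0.05608
  0.58·ln(0.58/0.52) = 0.06334
D(P‖Q) = 0.0073 nats.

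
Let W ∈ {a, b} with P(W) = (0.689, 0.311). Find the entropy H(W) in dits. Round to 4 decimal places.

H(W) = −Σ p·log₁₀ p.
  −(0.689)·log₁₀(0.689) = 0.11147
  −(0.311)·log₁₀(0.311) = 0.15775
Sum: 0.11147 + 0.15775 = 0.2692 dits.

0.2692 dits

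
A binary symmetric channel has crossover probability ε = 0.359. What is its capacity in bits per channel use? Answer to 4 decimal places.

Binary symmetric channel: C = 1 − h₂(ε) where h₂ is the binary entropy function.
h₂(0.359) = −0.359·log₂0.359 − 0.641·log₂0.641 = 0.9418.
C = 1 − 0.9418 = 0.0582 bits per channel use.

0.0582 bits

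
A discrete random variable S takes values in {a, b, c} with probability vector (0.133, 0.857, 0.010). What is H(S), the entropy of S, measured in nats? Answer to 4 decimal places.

0.4466 nats

H(S) = −Σ p·ln p.
  −(0.133)·ln(0.133) = 0.26832
  −(0.857)·ln(0.857) = 0.13225
  −(0.010)·ln(0.010) = 0.04605
Sum: 0.26832 + 0.13225 + 0.04605 = 0.4466 nats.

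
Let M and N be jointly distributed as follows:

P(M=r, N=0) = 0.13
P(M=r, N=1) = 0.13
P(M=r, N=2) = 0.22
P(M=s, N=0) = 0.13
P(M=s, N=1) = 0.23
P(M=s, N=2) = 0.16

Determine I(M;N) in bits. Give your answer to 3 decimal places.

Marginals: p(M) = (0.4800, 0.5200), p(N) = (0.2600, 0.3600, 0.3800).
I(M;N) = Σ p(x,y)·log₂[p(x,y)/(p(x)p(y))].
  (r,0): 0.13·log₂(1.0417) = 0.0077
  (r,1): 0.13·log₂(0.7523) = -0.0534
  (r,2): 0.22·log₂(1.2061) = 0.0595
  (s,0): 0.13·log₂(0.9615) = -0.0074
  (s,1): 0.23·log₂(1.2286) = 0.0683
  (s,2): 0.16·log₂(0.8097) = -0.0487
Sum = 0.026 bits.

0.026 bits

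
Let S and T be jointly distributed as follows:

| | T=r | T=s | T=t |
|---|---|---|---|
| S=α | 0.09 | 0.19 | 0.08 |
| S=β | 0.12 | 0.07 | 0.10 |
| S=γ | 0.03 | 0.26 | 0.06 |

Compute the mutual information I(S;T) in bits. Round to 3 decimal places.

0.130 bits

Marginals: p(S) = (0.3600, 0.2900, 0.3500), p(T) = (0.2400, 0.5200, 0.2400).
I(S;T) = Σ p(x,y)·log₂[p(x,y)/(p(x)p(y))].
  (α,r): 0.09·log₂(1.0417) = 0.0053
  (α,s): 0.19·log₂(1.0150) = 0.0041
  (α,t): 0.08·log₂(0.9259) = -0.0089
  (β,r): 0.12·log₂(1.7241) = 0.0943
  (β,s): 0.07·log₂(0.4642) = -0.0775
  (β,t): 0.10·log₂(1.4368) = 0.0523
  (γ,r): 0.03·log₂(0.3571) = -0.0446
  (γ,s): 0.26·log₂(1.4286) = 0.1338
  (γ,t): 0.06·log₂(0.7143) = -0.0291
Sum = 0.130 bits.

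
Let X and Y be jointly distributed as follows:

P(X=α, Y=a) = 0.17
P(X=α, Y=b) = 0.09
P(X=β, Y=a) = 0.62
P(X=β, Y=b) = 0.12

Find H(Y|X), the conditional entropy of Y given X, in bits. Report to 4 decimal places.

0.7152 bits

Marginals: p(X) = (0.2600, 0.7400), p(Y) = (0.7900, 0.2100).
H(Y|X) = Σ p(X) · H(Y|X=·).
  X=α: p=0.2600, H(Y|X=α) = 0.9306
  X=β: p=0.7400, H(Y|X=β) = 0.6395
Weighted sum = 0.7152 bits.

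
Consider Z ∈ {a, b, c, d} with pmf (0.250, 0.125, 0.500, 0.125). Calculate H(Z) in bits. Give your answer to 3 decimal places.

H(Z) = −Σ p·log₂ p.
  −(0.250)·log₂(0.250) = 0.5000
  −(0.125)·log₂(0.125) = 0.3750
  −(0.500)·log₂(0.500) = 0.5000
  −(0.125)·log₂(0.125) = 0.3750
Sum: 0.5000 + 0.3750 + 0.5000 + 0.3750 = 1.750 bits.

1.750 bits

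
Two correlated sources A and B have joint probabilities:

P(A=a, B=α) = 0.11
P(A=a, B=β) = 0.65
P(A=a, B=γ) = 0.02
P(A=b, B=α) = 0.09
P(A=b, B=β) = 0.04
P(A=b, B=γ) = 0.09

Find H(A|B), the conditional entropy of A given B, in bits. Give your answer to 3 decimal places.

0.494 bits

Chain rule: H(A|B) = H(A,B) − H(B).
Marginals: p(A) = (0.7800, 0.2200), p(B) = (0.2000, 0.6900, 0.1100).
H(A,B) = 1.6782 bits; H(B) = 1.1841 bits.
H(A|B) = 1.6782 − 1.1841 = 0.494 bits.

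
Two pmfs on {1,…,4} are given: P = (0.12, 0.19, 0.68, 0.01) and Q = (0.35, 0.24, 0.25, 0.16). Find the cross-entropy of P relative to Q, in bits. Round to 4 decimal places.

1.9594 bits

H(P,Q) = −Σ p·log₂ q.
  −0.12·log₂(0.35) = 0.18175
  −0.19·log₂(0.24) = 0.39119
  −0.68·log₂(0.25) = 1.36000
  −0.01·log₂(0.16) = 0.02644
H(P,Q) = 1.9594 bits.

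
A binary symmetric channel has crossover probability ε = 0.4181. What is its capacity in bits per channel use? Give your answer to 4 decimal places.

0.0194 bits

Binary symmetric channel: C = 1 − h₂(ε) where h₂ is the binary entropy function.
h₂(0.4181) = −0.4181·log₂0.4181 − 0.5819·log₂0.5819 = 0.9806.
C = 1 − 0.9806 = 0.0194 bits per channel use.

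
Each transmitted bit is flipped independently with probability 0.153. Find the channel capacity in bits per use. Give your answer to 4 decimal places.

Binary symmetric channel: C = 1 − h₂(ε) where h₂ is the binary entropy function.
h₂(0.153) = −0.153·log₂0.153 − 0.847·log₂0.847 = 0.6173.
C = 1 − 0.6173 = 0.3827 bits per channel use.

0.3827 bits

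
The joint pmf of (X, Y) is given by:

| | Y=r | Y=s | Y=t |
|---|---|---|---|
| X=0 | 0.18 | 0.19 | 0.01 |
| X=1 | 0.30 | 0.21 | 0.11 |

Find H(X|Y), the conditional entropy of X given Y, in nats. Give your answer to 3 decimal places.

Marginals: p(X) = (0.3800, 0.6200), p(Y) = (0.4800, 0.4000, 0.1200).
H(X|Y) = Σ p(Y) · H(X|Y=·).
  Y=r: p=0.4800, H(X|Y=r) = 0.6616
  Y=s: p=0.4000, H(X|Y=s) = 0.6919
  Y=t: p=0.1200, H(X|Y=t) = 0.2868
Weighted sum = 0.629 nats.

0.629 nats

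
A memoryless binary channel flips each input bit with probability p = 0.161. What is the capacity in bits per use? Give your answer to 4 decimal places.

0.3633 bits

Binary symmetric channel: C = 1 − h₂(ε) where h₂ is the binary entropy function.
h₂(0.161) = −0.161·log₂0.161 − 0.839·log₂0.839 = 0.6367.
C = 1 − 0.6367 = 0.3633 bits per channel use.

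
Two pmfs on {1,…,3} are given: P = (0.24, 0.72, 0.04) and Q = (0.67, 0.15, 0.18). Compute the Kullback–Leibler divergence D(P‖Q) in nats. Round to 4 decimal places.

D(P‖Q) = Σ p·ln(p/q).
  0.24·ln(0.24/0.67) = -0.24639
  0.72·ln(0.72/0.15) = 1.12940
  0.04·ln(0.04/0.18) = -0.06016
D(P‖Q) = 0.8228 nats.

0.8228 nats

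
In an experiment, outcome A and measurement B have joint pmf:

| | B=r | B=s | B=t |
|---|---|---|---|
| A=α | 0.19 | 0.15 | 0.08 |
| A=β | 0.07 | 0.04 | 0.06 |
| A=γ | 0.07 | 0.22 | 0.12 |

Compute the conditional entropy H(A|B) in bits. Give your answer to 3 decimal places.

1.411 bits

Chain rule: H(A|B) = H(A,B) − H(B).
Marginals: p(A) = (0.4200, 0.1700, 0.4100), p(B) = (0.3300, 0.4100, 0.2600).
H(A,B) = 2.9713 bits; H(B) = 1.5605 bits.
H(A|B) = 2.9713 − 1.5605 = 1.411 bits.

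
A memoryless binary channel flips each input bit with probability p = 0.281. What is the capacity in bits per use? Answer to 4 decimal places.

0.1432 bits

Binary symmetric channel: C = 1 − h₂(ε) where h₂ is the binary entropy function.
h₂(0.281) = −0.281·log₂0.281 − 0.719·log₂0.719 = 0.8568.
C = 1 − 0.8568 = 0.1432 bits per channel use.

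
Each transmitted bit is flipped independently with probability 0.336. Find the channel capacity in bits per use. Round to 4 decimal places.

Binary symmetric channel: C = 1 − h₂(ε) where h₂ is the binary entropy function.
h₂(0.336) = −0.336·log₂0.336 − 0.664·log₂0.664 = 0.9209.
C = 1 − 0.9209 = 0.0791 bits per channel use.

0.0791 bits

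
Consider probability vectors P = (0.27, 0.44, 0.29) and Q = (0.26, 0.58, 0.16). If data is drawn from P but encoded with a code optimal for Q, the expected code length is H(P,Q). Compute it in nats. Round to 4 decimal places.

H(P,Q) = −Σ p·ln q.
  −0.27·ln(0.26) = 0.36371
  −0.44·ln(0.58) = 0.23968
  −0.29·ln(0.16) = 0.53145
H(P,Q) = 1.1348 nats.

1.1348 nats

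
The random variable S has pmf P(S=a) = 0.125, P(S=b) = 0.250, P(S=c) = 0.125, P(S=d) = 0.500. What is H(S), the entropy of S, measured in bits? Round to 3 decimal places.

H(S) = −Σ p·log₂ p.
  −(0.125)·log₂(0.125) = 0.3750
  −(0.250)·log₂(0.250) = 0.5000
  −(0.125)·log₂(0.125) = 0.3750
  −(0.500)·log₂(0.500) = 0.5000
Sum: 0.3750 + 0.5000 + 0.3750 + 0.5000 = 1.750 bits.

1.750 bits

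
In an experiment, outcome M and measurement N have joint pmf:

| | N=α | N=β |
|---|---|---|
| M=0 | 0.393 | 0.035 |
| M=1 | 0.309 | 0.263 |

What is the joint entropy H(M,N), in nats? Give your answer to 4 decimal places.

1.1985 nats

H(M,N) = −Σ p(x,y)·ln p(x,y) over all 4 cells.
  cell (0,α): −0.393·ln0.393 = 0.36704
  cell (0,β): −0.035·ln0.035 = 0.11733
  cell (1,α): −0.309·ln0.309 = 0.36289
  cell (1,β): −0.263·ln0.263 = 0.35126
Sum = 1.1985 nats.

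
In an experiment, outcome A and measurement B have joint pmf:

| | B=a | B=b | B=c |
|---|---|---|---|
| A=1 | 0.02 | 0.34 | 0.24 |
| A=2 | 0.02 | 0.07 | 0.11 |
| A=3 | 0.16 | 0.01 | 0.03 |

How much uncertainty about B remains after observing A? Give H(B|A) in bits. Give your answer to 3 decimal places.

Chain rule: H(B|A) = H(A,B) − H(A).
Marginals: p(A) = (0.6000, 0.2000, 0.2000), p(B) = (0.2000, 0.4200, 0.3800).
H(A,B) = 2.5091 bits; H(A) = 1.3710 bits.
H(B|A) = 2.5091 − 1.3710 = 1.138 bits.

1.138 bits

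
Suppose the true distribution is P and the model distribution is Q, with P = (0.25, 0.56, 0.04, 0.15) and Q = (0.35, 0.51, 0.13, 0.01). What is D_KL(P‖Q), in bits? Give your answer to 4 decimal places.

0.4722 bits

D(P‖Q) = Σ p·log₂(p/q).
  0.25·log₂(0.25/0.35) = -0.12136
  0.56·log₂(0.56/0.51) = 0.07556
  0.04·log₂(0.04/0.13) = -0.06802
  0.15·log₂(0.15/0.01) = 0.58603
D(P‖Q) = 0.4722 bits.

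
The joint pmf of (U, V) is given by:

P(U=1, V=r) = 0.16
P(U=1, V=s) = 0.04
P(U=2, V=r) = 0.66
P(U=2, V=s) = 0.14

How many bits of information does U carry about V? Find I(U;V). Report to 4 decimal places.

Marginals: p(U) = (0.2000, 0.8000), p(V) = (0.8200, 0.1800).
I(U;V) = Σ p(x,y)·log₂[p(x,y)/(p(x)p(y))].
  (1,r): 0.16·log₂(0.9756) = -0.00570
  (1,s): 0.04·log₂(1.1111) = 0.00608
  (2,r): 0.66·log₂(1.0061) = 0.00579
  (2,s): 0.14·log₂(0.9722) = -0.00569
Sum = 0.0005 bits.

0.0005 bits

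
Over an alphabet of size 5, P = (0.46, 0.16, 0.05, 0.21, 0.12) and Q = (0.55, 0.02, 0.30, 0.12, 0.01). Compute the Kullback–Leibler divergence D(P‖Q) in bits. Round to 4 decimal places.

D(P‖Q) = Σ p·log₂(p/q).
  0.46·log₂(0.46/0.55) = -0.11859
  0.16·log₂(0.16/0.02) = 0.48000
  0.05·log₂(0.05/0.30) = -0.12925
  0.21·log₂(0.21/0.12) = 0.16954
  0.12·log₂(0.12/0.01) = 0.43020
D(P‖Q) = 0.8319 bits.

0.8319 bits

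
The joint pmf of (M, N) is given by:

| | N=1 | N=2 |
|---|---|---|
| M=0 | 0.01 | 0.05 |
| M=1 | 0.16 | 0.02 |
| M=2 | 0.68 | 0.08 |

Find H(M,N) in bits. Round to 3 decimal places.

1.488 bits

H(M,N) = −Σ p(x,y)·log₂ p(x,y) over all 6 cells.
  cell (0,1): −0.01·log₂0.01 = 0.0664
  cell (0,2): −0.05·log₂0.05 = 0.2161
  cell (1,1): −0.16·log₂0.16 = 0.4230
  cell (1,2): −0.02·log₂0.02 = 0.1129
  cell (2,1): −0.68·log₂0.68 = 0.3783
  cell (2,2): −0.08·log₂0.08 = 0.2915
Sum = 1.488 bits.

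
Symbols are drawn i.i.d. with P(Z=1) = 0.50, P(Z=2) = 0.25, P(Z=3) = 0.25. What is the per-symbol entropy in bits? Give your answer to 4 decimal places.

1.5000 bits

H(Z) = −Σ p·log₂ p.
  −(0.50)·log₂(0.50) = 0.50000
  −(0.25)·log₂(0.25) = 0.50000
  −(0.25)·log₂(0.25) = 0.50000
Sum: 0.50000 + 0.50000 + 0.50000 = 1.5000 bits.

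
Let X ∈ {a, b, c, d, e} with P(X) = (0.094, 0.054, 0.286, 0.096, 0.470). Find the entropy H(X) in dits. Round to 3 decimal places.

H(X) = −Σ p·log₁₀ p.
  −(0.094)·log₁₀(0.094) = 0.0965
  −(0.054)·log₁₀(0.054) = 0.0685
  −(0.286)·log₁₀(0.286) = 0.1555
  −(0.096)·log₁₀(0.096) = 0.0977
  −(0.470)·log₁₀(0.470) = 0.1541
Sum: 0.0965 + 0.0685 + 0.1555 + 0.0977 + 0.1541 = 0.572 dits.

0.572 dits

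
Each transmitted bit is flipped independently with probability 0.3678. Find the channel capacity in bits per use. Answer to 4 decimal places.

0.0510 bits

Binary symmetric channel: C = 1 − h₂(ε) where h₂ is the binary entropy function.
h₂(0.3678) = −0.3678·log₂0.3678 − 0.6322·log₂0.6322 = 0.9490.
C = 1 − 0.9490 = 0.0510 bits per channel use.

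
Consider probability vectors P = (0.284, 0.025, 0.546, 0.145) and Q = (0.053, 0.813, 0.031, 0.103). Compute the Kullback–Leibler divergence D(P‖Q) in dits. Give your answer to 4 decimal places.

0.8710 dits

D(P‖Q) = Σ p·log₁₀(p/q).
  0.284·log₁₀(0.284/0.053) = 0.20705
  0.025·log₁₀(0.025/0.813) = -0.03780
  0.546·log₁₀(0.546/0.031) = 0.68022
  0.145·log₁₀(0.145/0.103) = 0.02154
D(P‖Q) = 0.8710 dits.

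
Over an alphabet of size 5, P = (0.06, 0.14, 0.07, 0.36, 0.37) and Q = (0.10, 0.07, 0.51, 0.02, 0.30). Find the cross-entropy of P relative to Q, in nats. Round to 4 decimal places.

2.4114 nats

H(P,Q) = −Σ p·ln q.
  −0.06·ln(0.10) = 0.13816
  −0.14·ln(0.07) = 0.37230
  −0.07·ln(0.51) = 0.04713
  −0.36·ln(0.02) = 1.40833
  −0.37·ln(0.30) = 0.44547
H(P,Q) = 2.4114 nats.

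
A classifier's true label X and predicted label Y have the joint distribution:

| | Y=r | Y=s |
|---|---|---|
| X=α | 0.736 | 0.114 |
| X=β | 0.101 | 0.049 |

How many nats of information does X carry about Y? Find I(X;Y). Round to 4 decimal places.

0.0148 nats

Marginals: p(X) = (0.8500, 0.1500), p(Y) = (0.8370, 0.1630).
I(X;Y) = Σ p(x,y)·ln[p(x,y)/(p(x)p(y))].
  (α,r): 0.736·ln(1.0345) = 0.02497
  (α,s): 0.114·ln(0.8228) = -0.02223
  (β,r): 0.101·ln(0.8045) = -0.02198
  (β,s): 0.049·ln(2.0041) = 0.03406
Sum = 0.0148 nats.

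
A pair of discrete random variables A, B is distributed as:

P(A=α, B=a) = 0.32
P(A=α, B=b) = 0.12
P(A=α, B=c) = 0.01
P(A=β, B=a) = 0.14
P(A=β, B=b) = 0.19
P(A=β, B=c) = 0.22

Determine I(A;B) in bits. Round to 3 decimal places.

0.227 bits

Marginals: p(A) = (0.4500, 0.5500), p(B) = (0.4600, 0.3100, 0.2300).
I(A;B) = H(A) + H(B) − H(A,B).
H(A) = 0.9928, H(B) = 1.5268, H(A,B) = 2.2924.
I(A;B) = 0.9928 + 1.5268 − 2.2924 = 0.227 bits.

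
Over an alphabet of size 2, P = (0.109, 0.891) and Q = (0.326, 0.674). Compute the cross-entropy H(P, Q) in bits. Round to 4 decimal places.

H(P,Q) = −Σ p·log₂ q.
  −0.109·log₂(0.326) = 0.17626
  −0.891·log₂(0.674) = 0.50714
H(P,Q) = 0.6834 bits.

0.6834 bits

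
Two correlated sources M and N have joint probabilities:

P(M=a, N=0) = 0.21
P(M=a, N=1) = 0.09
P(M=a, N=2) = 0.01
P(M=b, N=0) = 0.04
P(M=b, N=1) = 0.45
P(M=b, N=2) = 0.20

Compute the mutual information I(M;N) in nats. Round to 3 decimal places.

Marginals: p(M) = (0.3100, 0.6900), p(N) = (0.2500, 0.5400, 0.2100).
I(M;N) = H(M) + H(N) − H(M,N).
H(M) = 0.6191, H(N) = 1.0071, H(M,N) = 1.4005.
I(M;N) = 0.6191 + 1.0071 − 1.4005 = 0.226 nats.

0.226 nats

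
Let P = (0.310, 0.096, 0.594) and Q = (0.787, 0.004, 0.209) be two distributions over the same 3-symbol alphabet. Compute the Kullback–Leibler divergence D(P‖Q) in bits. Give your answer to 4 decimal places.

0.9186 bits

D(P‖Q) = Σ p·log₂(p/q).
  0.310·log₂(0.310/0.787) = -0.41667
  0.096·log₂(0.096/0.004) = 0.44016
  0.594·log₂(0.594/0.209) = 0.89513
D(P‖Q) = 0.9186 bits.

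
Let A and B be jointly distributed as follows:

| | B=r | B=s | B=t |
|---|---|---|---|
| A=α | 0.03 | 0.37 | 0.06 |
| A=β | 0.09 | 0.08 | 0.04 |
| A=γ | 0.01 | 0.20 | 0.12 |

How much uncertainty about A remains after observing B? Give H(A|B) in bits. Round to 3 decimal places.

Chain rule: H(A|B) = H(A,B) − H(B).
Marginals: p(A) = (0.4600, 0.2100, 0.3300), p(B) = (0.1300, 0.6500, 0.2200).
H(A,B) = 2.6138 bits; H(B) = 1.2672 bits.
H(A|B) = 2.6138 − 1.2672 = 1.347 bits.

1.347 bits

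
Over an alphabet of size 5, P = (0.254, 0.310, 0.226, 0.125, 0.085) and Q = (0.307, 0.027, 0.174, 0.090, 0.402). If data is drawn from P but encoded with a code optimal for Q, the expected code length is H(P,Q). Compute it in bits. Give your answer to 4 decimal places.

3.1643 bits

H(P,Q) = −Σ p·log₂ q.
  −0.254·log₂(0.307) = 0.43274
  −0.310·log₂(0.027) = 1.61538
  −0.226·log₂(0.174) = 0.57016
  −0.125·log₂(0.090) = 0.43424
  −0.085·log₂(0.402) = 0.11175
H(P,Q) = 3.1643 bits.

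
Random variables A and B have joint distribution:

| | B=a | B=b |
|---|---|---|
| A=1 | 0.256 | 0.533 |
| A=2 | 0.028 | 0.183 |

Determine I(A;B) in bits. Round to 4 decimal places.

0.0243 bits

Marginals: p(A) = (0.7890, 0.2110), p(B) = (0.2840, 0.7160).
I(A;B) = H(A) + H(B) − H(A,B).
H(A) = 0.7434, H(B) = 0.8608, H(A,B) = 1.5799.
I(A;B) = 0.7434 + 0.8608 − 1.5799 = 0.0243 bits.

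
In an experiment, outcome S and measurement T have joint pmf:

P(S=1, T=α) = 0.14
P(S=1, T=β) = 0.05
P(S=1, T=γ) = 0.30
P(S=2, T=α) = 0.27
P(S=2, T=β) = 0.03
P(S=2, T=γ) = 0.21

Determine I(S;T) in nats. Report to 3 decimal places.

Marginals: p(S) = (0.4900, 0.5100), p(T) = (0.4100, 0.0800, 0.5100).
I(S;T) = Σ p(x,y)·ln[p(x,y)/(p(x)p(y))].
  (1,α): 0.14·ln(0.6969) = -0.0506
  (1,β): 0.05·ln(1.2755) = 0.0122
  (1,γ): 0.30·ln(1.2005) = 0.0548
  (2,α): 0.27·ln(1.2912) = 0.0690
  (2,β): 0.03·ln(0.7353) = -0.0092
  (2,γ): 0.21·ln(0.8074) = -0.0449
Sum = 0.031 nats.

0.031 nats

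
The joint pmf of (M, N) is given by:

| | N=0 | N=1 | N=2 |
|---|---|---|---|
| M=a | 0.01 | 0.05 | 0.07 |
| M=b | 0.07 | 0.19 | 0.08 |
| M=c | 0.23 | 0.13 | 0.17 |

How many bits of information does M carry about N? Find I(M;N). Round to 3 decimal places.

Marginals: p(M) = (0.1300, 0.3400, 0.5300), p(N) = (0.3100, 0.3700, 0.3200).
I(M;N) = H(M) + H(N) − H(M,N).
H(M) = 1.3973, H(N) = 1.5806, H(M,N) = 2.8713.
I(M;N) = 1.3973 + 1.5806 − 2.8713 = 0.107 bits.

0.107 bits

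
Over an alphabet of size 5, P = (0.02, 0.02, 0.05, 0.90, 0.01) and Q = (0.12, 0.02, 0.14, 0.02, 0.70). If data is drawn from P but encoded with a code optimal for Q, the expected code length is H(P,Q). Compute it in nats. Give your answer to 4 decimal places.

3.7433 nats

H(P,Q) = −Σ p·ln q.
  −0.02·ln(0.12) = 0.04241
  −0.02·ln(0.02) = 0.07824
  −0.05·ln(0.14) = 0.09831
  −0.90·ln(0.02) = 3.52082
  −0.01·ln(0.70) = 0.00357
H(P,Q) = 3.7433 nats.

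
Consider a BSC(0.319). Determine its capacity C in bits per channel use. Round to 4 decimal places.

Binary symmetric channel: C = 1 − h₂(ε) where h₂ is the binary entropy function.
h₂(0.319) = −0.319·log₂0.319 − 0.681·log₂0.681 = 0.9033.
C = 1 − 0.9033 = 0.0967 bits per channel use.

0.0967 bits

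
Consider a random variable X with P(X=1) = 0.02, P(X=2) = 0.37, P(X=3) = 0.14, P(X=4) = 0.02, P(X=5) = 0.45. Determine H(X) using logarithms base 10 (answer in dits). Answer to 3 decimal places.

H(X) = −Σ p·log₁₀ p.
  −(0.02)·log₁₀(0.02) = 0.0340
  −(0.37)·log₁₀(0.37) = 0.1598
  −(0.14)·log₁₀(0.14) = 0.1195
  −(0.02)·log₁₀(0.02) = 0.0340
  −(0.45)·log₁₀(0.45) = 0.1561
Sum: 0.0340 + 0.1598 + 0.1195 + 0.0340 + 0.1561 = 0.503 dits.

0.503 dits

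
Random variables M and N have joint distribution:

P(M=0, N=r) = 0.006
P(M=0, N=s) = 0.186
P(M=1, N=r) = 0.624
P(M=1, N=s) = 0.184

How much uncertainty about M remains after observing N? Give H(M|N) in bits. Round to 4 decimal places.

0.4189 bits

Marginals: p(M) = (0.1920, 0.8080), p(N) = (0.6300, 0.3700).
H(M|N) = Σ p(N) · H(M|N=·).
  N=r: p=0.6300, H(M|N=r) = 0.0776
  N=s: p=0.3700, H(M|N=s) = 1.0000
Weighted sum = 0.4189 bits.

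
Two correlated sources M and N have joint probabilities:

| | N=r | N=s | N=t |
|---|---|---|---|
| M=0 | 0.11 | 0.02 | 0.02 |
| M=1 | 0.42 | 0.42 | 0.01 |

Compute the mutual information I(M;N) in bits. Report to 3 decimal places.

0.074 bits

Marginals: p(M) = (0.1500, 0.8500), p(N) = (0.5300, 0.4400, 0.0300).
I(M;N) = Σ p(x,y)·log₂[p(x,y)/(p(x)p(y))].
  (0,r): 0.11·log₂(1.3836) = 0.0515
  (0,s): 0.02·log₂(0.3030) = -0.0344
  (0,t): 0.02·log₂(4.4444) = 0.0430
  (1,r): 0.42·log₂(0.9323) = -0.0425
  (1,s): 0.42·log₂(1.1230) = 0.0703
  (1,t): 0.01·log₂(0.3922) = -0.0135
Sum = 0.074 bits.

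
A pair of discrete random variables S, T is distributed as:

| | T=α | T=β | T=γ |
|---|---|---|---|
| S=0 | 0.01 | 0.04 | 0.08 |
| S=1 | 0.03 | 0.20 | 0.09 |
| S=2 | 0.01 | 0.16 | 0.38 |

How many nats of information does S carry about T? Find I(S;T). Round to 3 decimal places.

0.076 nats

Marginals: p(S) = (0.1300, 0.3200, 0.5500), p(T) = (0.0500, 0.4000, 0.5500).
I(S;T) = H(S) + H(T) − H(S,T).
H(S) = 0.9587, H(T) = 0.8451, H(S,T) = 1.7276.
I(S;T) = 0.9587 + 0.8451 − 1.7276 = 0.076 nats.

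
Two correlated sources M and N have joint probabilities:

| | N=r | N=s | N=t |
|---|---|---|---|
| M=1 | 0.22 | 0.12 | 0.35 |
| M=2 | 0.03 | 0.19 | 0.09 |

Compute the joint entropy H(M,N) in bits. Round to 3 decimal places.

2.297 bits

H(M,N) = −Σ p(x,y)·log₂ p(x,y) over all 6 cells.
  cell (1,r): −0.22·log₂0.22 = 0.4806
  cell (1,s): −0.12·log₂0.12 = 0.3671
  cell (1,t): −0.35·log₂0.35 = 0.5301
  cell (2,r): −0.03·log₂0.03 = 0.1518
  cell (2,s): −0.19·log₂0.19 = 0.4552
  cell (2,t): −0.09·log₂0.09 = 0.3127
Sum = 2.297 bits.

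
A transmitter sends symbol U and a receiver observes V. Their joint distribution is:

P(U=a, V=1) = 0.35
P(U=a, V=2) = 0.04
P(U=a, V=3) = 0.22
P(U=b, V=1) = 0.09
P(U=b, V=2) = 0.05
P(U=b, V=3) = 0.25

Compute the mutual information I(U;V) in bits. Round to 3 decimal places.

0.085 bits

Marginals: p(U) = (0.6100, 0.3900), p(V) = (0.4400, 0.0900, 0.4700).
I(U;V) = H(U) + H(V) − H(U,V).
H(U) = 0.9648, H(V) = 1.3458, H(U,V) = 2.2252.
I(U;V) = 0.9648 + 1.3458 − 2.2252 = 0.085 bits.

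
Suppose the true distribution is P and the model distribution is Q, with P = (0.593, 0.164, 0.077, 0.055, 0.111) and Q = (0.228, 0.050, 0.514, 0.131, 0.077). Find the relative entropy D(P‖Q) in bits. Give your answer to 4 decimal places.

0.8776 bits

D(P‖Q) = Σ p·log₂(p/q).
  0.593·log₂(0.593/0.228) = 0.81775
  0.164·log₂(0.164/0.050) = 0.28105
  0.077·log₂(0.077/0.514) = -0.21089
  0.055·log₂(0.055/0.131) = -0.06886
  0.111·log₂(0.111/0.077) = 0.05857
D(P‖Q) = 0.8776 bits.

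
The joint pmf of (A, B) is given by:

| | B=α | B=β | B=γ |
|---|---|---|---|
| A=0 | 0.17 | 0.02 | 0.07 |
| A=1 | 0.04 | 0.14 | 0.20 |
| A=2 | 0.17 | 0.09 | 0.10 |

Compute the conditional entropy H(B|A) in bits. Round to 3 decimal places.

1.376 bits

Chain rule: H(B|A) = H(A,B) − H(A).
Marginals: p(A) = (0.2600, 0.3800, 0.3600), p(B) = (0.3800, 0.2500, 0.3700).
H(A,B) = 2.9427 bits; H(A) = 1.5664 bits.
H(B|A) = 2.9427 − 1.5664 = 1.376 bits.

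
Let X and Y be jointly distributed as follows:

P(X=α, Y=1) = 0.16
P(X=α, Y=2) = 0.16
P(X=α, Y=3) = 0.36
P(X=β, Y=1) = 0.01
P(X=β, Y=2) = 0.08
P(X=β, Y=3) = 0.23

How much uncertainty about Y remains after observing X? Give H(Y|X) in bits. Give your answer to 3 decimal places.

Chain rule: H(Y|X) = H(X,Y) − H(X).
Marginals: p(X) = (0.6800, 0.3200), p(Y) = (0.1700, 0.2400, 0.5900).
H(X,Y) = 2.2223 bits; H(X) = 0.9044 bits.
H(Y|X) = 2.2223 − 0.9044 = 1.318 bits.

1.318 bits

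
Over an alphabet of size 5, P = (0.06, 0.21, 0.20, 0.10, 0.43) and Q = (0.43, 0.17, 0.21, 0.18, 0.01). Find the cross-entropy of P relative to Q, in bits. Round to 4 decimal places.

H(P,Q) = −Σ p·log₂ q.
  −0.06·log₂(0.43) = 0.07306
  −0.21·log₂(0.17) = 0.53684
  −0.20·log₂(0.21) = 0.45031
  −0.10·log₂(0.18) = 0.24739
  −0.43·log₂(0.01) = 2.85686
H(P,Q) = 4.1645 bits.

4.1645 bits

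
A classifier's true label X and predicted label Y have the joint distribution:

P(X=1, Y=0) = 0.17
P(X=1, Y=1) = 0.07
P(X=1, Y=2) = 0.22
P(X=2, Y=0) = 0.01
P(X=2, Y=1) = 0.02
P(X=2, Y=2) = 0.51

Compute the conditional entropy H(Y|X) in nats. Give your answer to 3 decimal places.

Marginals: p(X) = (0.4600, 0.5400), p(Y) = (0.1800, 0.0900, 0.7300).
H(Y|X) = Σ p(X) · H(Y|X=·).
  X=1: p=0.4600, H(Y|X=1) = 1.0071
  X=2: p=0.5400, H(Y|X=2) = 0.2499
Weighted sum = 0.598 nats.

0.598 nats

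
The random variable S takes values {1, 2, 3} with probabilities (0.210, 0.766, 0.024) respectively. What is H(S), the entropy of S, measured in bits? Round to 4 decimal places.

H(S) = −Σ p·log₂ p.
  −(0.210)·log₂(0.210) = 0.47282
  −(0.766)·log₂(0.766) = 0.29459
  −(0.024)·log₂(0.024) = 0.12914
Sum: 0.47282 + 0.29459 + 0.12914 = 0.8966 bits.

0.8966 bits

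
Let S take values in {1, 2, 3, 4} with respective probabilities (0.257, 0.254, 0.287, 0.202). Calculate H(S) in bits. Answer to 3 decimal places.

H(S) = −Σ p·log₂ p.
  −(0.257)·log₂(0.257) = 0.5038
  −(0.254)·log₂(0.254) = 0.5022
  −(0.287)·log₂(0.287) = 0.5169
  −(0.202)·log₂(0.202) = 0.4661
Sum: 0.5038 + 0.5022 + 0.5169 + 0.4661 = 1.989 bits.

1.989 bits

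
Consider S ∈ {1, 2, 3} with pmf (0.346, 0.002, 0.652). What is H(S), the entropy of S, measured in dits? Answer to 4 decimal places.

0.2860 dits

H(S) = −Σ p·log₁₀ p.
  −(0.346)·log₁₀(0.346) = 0.15948
  −(0.002)·log₁₀(0.002) = 0.00540
  −(0.652)·log₁₀(0.652) = 0.12111
Sum: 0.15948 + 0.00540 + 0.12111 = 0.2860 dits.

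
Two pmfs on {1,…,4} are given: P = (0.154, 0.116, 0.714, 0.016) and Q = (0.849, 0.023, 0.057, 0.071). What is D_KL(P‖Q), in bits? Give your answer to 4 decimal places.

D(P‖Q) = Σ p·log₂(p/q).
  0.154·log₂(0.154/0.849) = -0.37928
  0.116·log₂(0.116/0.023) = 0.27079
  0.714·log₂(0.714/0.057) = 2.60388
  0.016·log₂(0.016/0.071) = -0.03440
D(P‖Q) = 2.4610 bits.

2.4610 bits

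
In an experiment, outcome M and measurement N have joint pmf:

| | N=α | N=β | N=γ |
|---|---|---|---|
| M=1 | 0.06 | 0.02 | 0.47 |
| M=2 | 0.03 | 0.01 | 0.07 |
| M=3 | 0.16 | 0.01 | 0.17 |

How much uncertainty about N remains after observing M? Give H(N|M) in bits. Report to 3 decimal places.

Chain rule: H(N|M) = H(M,N) − H(M).
Marginals: p(M) = (0.5500, 0.1100, 0.3400), p(N) = (0.2500, 0.0400, 0.7100).
H(M,N) = 2.2792 bits; H(M) = 1.3538 bits.
H(N|M) = 2.2792 − 1.3538 = 0.925 bits.

0.925 bits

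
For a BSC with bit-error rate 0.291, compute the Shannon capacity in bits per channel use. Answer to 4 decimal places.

0.1300 bits

Binary symmetric channel: C = 1 − h₂(ε) where h₂ is the binary entropy function.
h₂(0.291) = −0.291·log₂0.291 − 0.709·log₂0.709 = 0.8700.
C = 1 − 0.8700 = 0.1300 bits per channel use.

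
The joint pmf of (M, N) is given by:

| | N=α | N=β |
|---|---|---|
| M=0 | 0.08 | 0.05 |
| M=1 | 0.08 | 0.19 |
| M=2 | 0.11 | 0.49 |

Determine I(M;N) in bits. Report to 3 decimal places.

Marginals: p(M) = (0.1300, 0.2700, 0.6000), p(N) = (0.2700, 0.7300).
I(M;N) = H(M) + H(N) − H(M,N).
H(M) = 1.3348, H(N) = 0.8415, H(M,N) = 2.1089.
I(M;N) = 1.3348 + 0.8415 − 2.1089 = 0.067 bits.

0.067 bits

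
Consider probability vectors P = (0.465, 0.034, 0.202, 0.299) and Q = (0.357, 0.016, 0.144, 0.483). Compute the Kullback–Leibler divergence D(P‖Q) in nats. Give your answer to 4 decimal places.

D(P‖Q) = Σ p·ln(p/q).
  0.465·ln(0.465/0.357) = 0.12290
  0.034·ln(0.034/0.016) = 0.02563
  0.202·ln(0.202/0.144) = 0.06837
  0.299·ln(0.299/0.483) = -0.14339
D(P‖Q) = 0.0735 nats.

0.0735 nats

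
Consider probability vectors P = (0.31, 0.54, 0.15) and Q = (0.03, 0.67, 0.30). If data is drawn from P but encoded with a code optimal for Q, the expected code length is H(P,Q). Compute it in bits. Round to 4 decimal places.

2.1408 bits

H(P,Q) = −Σ p·log₂ q.
  −0.31·log₂(0.03) = 1.56826
  −0.54·log₂(0.67) = 0.31199
  −0.15·log₂(0.30) = 0.26054
H(P,Q) = 2.1408 bits.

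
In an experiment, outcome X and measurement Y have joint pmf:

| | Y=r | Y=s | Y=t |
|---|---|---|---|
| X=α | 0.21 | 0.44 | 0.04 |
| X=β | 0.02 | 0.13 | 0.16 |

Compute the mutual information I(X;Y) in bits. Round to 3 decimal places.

0.209 bits

Marginals: p(X) = (0.6900, 0.3100), p(Y) = (0.2300, 0.5700, 0.2000).
I(X;Y) = Σ p(x,y)·log₂[p(x,y)/(p(x)p(y))].
  (α,r): 0.21·log₂(1.3233) = 0.0849
  (α,s): 0.44·log₂(1.1187) = 0.0712
  (α,t): 0.04·log₂(0.2899) = -0.0715
  (β,r): 0.02·log₂(0.2805) = -0.0367
  (β,s): 0.13·log₂(0.7357) = -0.0576
  (β,t): 0.16·log₂(2.5806) = 0.2188
Sum = 0.209 bits.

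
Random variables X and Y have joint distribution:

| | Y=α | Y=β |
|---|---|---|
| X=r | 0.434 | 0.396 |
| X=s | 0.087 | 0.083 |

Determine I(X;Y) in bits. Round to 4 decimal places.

0.0001 bits

Marginals: p(X) = (0.8300, 0.1700), p(Y) = (0.5210, 0.4790).
I(X;Y) = Σ p(x,y)·log₂[p(x,y)/(p(x)p(y))].
  (r,α): 0.434·log₂(1.0036) = 0.00227
  (r,β): 0.396·log₂(0.9961) = -0.00226
  (s,α): 0.087·log₂(0.9823) = -0.00224
  (s,β): 0.083·log₂(1.0193) = 0.00229
Sum = 0.0001 bits.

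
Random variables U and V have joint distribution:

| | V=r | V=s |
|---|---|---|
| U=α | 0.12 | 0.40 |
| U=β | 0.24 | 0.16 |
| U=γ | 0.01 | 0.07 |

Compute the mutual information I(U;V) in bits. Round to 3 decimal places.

0.114 bits

Marginals: p(U) = (0.5200, 0.4000, 0.0800), p(V) = (0.3700, 0.6300).
I(U;V) = H(U) + H(V) − H(U,V).
H(U) = 1.3109, H(V) = 0.9507, H(U,V) = 2.1480.
I(U;V) = 1.3109 + 0.9507 − 2.1480 = 0.114 bits.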